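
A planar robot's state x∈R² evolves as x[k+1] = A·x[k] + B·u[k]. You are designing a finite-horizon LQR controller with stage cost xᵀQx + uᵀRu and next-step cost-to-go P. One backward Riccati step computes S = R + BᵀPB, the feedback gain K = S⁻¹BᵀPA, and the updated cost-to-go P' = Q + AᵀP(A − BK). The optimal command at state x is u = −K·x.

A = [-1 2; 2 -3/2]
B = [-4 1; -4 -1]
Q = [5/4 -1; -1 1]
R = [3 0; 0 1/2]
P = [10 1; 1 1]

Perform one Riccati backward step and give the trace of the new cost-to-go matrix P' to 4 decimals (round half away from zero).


BᵀP = [-44.0000 -8.0000; 9.0000 0.0000]
S = R + BᵀPB = [3 0; 0 1/2] + [208.0000 -36.0000; -36.0000 9.0000] = [211.0000 -36.0000; -36.0000 9.5000]
BᵀPA = [28.0000 -76.0000; -9.0000 18.0000]
K = S⁻¹·BᵀPA = [-0.0819 -0.1044; -1.2576 1.4989]
A−BK = [-0.0699 0.0833; 0.4150 -0.4188]
AᵀP(A−BK) = [0.9739 -1.0850; -1.0850 1.3312]
P' = Q + AᵀP(A−BK) = [2.2239 -2.0850; -2.0850 2.3312]
tr(P') = 4.5550

4.5550


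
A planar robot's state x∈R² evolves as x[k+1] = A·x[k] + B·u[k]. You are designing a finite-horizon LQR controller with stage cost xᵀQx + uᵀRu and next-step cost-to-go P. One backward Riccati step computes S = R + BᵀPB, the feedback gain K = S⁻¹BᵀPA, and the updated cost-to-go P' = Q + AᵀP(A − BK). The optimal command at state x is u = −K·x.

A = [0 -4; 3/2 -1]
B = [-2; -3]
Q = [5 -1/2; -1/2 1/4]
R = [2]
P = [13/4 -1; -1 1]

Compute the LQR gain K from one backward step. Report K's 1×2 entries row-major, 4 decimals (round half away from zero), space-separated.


-0.1250 1.2500

BᵀP = [-3.5000 -1.0000]
S = R + BᵀPB = [2] + [10.0000] = [12.0000]
BᵀPA = [-1.5000 15.0000]
K = S⁻¹·BᵀPA = [-0.1250 1.2500]
A−BK = [-0.2500 -1.5000; 1.1250 2.7500]
AᵀP(A−BK) = [2.0625 6.3750; 6.3750 26.2500]
P' = Q + AᵀP(A−BK) = [7.0625 5.8750; 5.8750 26.5000]
tr(P') = 33.5625


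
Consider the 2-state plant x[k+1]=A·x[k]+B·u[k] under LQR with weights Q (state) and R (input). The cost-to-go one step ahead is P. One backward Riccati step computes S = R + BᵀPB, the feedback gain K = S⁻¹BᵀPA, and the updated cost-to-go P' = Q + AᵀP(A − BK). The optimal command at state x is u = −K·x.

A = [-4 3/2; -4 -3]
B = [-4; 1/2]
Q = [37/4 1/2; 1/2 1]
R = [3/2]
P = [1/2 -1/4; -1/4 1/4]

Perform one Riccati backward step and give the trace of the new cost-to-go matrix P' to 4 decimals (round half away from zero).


BᵀP = [-2.1250 1.1250]
S = R + BᵀPB = [3/2] + [9.0625] = [10.5625]
BᵀPA = [4.0000 -6.5625]
K = S⁻¹·BᵀPA = [0.3787 -0.6213]
A−BK = [-2.4852 -0.9852; -4.1893 -2.6893]
AᵀP(A−BK) = [2.4852 0.9852; 0.9852 1.5477]
P' = Q + AᵀP(A−BK) = [11.7352 1.4852; 1.4852 2.5477]
tr(P') = 14.2829

14.2829


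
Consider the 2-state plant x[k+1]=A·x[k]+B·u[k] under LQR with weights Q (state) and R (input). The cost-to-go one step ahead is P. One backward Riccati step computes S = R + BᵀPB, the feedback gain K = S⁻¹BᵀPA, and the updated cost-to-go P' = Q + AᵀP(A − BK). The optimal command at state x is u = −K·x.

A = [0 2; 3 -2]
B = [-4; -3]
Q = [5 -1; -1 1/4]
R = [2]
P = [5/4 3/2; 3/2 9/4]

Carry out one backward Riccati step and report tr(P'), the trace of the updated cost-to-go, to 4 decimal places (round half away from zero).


8.2628

BᵀP = [-9.5000 -12.7500]
S = R + BᵀPB = [2] + [76.2500] = [78.2500]
BᵀPA = [-38.2500 6.5000]
K = S⁻¹·BᵀPA = [-0.4888 0.0831]
A−BK = [-1.9553 2.3323; 1.5335 -1.7508]
AᵀP(A−BK) = [1.5527 -1.3227; -1.3227 1.4601]
P' = Q + AᵀP(A−BK) = [6.5527 -2.3227; -2.3227 1.7101]
tr(P') = 8.2628


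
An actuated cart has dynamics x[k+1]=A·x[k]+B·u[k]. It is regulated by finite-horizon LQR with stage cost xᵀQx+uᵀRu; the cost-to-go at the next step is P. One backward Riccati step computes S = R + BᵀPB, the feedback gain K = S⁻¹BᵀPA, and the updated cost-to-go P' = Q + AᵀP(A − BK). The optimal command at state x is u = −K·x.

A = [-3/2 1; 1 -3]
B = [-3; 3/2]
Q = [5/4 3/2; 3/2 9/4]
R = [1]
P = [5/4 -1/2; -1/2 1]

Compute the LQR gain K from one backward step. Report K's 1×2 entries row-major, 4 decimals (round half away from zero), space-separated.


BᵀP = [-4.5000 3.0000]
S = R + BᵀPB = [1] + [18.0000] = [19.0000]
BᵀPA = [9.7500 -13.5000]
K = S⁻¹·BᵀPA = [0.5132 -0.7105]
A−BK = [0.0395 -1.1316; 0.2303 -1.9342]
AᵀP(A−BK) = [0.3092 -0.6974; -0.6974 3.6579]
P' = Q + AᵀP(A−BK) = [1.5592 0.8026; 0.8026 5.9079]
tr(P') = 7.4671

0.5132 -0.7105


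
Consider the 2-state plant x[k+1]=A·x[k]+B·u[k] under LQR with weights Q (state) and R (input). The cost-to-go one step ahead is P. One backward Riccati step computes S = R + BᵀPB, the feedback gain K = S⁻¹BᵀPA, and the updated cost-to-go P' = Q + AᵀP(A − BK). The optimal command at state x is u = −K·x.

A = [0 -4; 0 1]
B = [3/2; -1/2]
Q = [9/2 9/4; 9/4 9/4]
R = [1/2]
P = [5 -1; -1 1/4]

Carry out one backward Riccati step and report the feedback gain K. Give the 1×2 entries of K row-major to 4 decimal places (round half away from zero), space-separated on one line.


0.0000 -2.5258

BᵀP = [8.0000 -1.6250]
S = R + BᵀPB = [1/2] + [12.8125] = [13.3125]
BᵀPA = [0.0000 -33.6250]
K = S⁻¹·BᵀPA = [0.0000 -2.5258]
A−BK = [0.0000 -0.2113; 0.0000 -0.2629]
AᵀP(A−BK) = [0.0000 0.0000; 0.0000 3.3192]
P' = Q + AᵀP(A−BK) = [4.5000 2.2500; 2.2500 5.5692]
tr(P') = 10.0692


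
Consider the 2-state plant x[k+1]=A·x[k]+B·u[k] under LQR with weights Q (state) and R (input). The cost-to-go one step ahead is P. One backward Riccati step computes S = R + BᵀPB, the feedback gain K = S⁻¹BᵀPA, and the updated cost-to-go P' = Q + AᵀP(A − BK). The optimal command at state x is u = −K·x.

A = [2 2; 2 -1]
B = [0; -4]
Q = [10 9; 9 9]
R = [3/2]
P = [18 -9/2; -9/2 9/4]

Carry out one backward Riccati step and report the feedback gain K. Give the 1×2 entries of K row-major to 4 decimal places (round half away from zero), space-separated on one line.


BᵀP = [18.0000 -9.0000]
S = R + BᵀPB = [3/2] + [36.0000] = [37.5000]
BᵀPA = [18.0000 45.0000]
K = S⁻¹·BᵀPA = [0.4800 1.2000]
A−BK = [2.0000 2.0000; 3.9200 3.8000]
AᵀP(A−BK) = [36.3600 36.9000; 36.9000 38.2500]
P' = Q + AᵀP(A−BK) = [46.3600 45.9000; 45.9000 47.2500]
tr(P') = 93.6100

0.4800 1.2000


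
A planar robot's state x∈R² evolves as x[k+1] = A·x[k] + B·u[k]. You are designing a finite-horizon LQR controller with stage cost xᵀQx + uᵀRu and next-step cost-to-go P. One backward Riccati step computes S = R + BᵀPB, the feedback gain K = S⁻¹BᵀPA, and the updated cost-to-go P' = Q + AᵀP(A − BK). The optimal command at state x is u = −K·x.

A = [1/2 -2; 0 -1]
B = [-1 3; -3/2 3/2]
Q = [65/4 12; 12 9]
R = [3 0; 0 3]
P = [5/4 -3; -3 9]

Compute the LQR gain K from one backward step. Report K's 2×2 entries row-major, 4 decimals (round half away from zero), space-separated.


BᵀP = [3.2500 -10.5000; -0.7500 4.5000]
S = R + BᵀPB = [3 0; 0 3] + [12.5000 -6.0000; -6.0000 4.5000] = [15.5000 -6.0000; -6.0000 7.5000]
BᵀPA = [1.6250 4.0000; -0.3750 -3.0000]
K = S⁻¹·BᵀPA = [0.1238 0.1495; 0.0491 -0.2804]
A−BK = [0.4766 -1.0093; 0.1121 -0.3551]
AᵀP(A−BK) = [0.1297 -0.0981; -0.0981 0.5607]
P' = Q + AᵀP(A−BK) = [16.3797 11.9019; 11.9019 9.5607]
tr(P') = 25.9404

0.1238 0.1495 0.0491 -0.2804


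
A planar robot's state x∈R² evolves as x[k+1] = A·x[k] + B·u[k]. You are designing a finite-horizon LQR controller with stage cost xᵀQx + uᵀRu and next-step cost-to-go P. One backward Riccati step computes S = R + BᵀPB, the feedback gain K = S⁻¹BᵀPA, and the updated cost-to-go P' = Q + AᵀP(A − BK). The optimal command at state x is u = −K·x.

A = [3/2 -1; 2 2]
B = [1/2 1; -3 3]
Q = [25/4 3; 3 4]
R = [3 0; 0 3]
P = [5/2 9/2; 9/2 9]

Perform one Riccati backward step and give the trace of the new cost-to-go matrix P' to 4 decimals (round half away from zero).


12.3573

BᵀP = [-12.2500 -24.7500; 16.0000 31.5000]
S = R + BᵀPB = [3 0; 0 3] + [68.1250 -86.5000; -86.5000 110.5000] = [71.1250 -86.5000; -86.5000 113.5000]
BᵀPA = [-67.8750 -37.2500; 87.0000 47.0000]
K = S⁻¹·BᵀPA = [-0.3020 -0.2750; 0.5364 0.2045]
A−BK = [1.1146 -1.0670; -0.5151 0.5614]
AᵀP(A−BK) = [1.4633 0.2915; 0.2915 0.6440]
P' = Q + AᵀP(A−BK) = [7.7133 3.2915; 3.2915 4.6440]
tr(P') = 12.3573


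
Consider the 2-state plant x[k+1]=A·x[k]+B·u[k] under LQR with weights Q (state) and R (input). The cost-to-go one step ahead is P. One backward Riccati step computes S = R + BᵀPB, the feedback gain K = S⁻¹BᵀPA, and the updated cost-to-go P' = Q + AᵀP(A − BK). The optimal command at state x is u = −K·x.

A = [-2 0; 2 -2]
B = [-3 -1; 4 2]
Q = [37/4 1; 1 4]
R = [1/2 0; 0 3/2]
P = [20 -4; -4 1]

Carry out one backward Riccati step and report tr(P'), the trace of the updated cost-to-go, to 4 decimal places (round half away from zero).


13.9788

BᵀP = [-76.0000 16.0000; -28.0000 6.0000]
S = R + BᵀPB = [1/2 0; 0 3/2] + [292.0000 108.0000; 108.0000 40.0000] = [292.5000 108.0000; 108.0000 41.5000]
BᵀPA = [184.0000 -32.0000; 68.0000 -12.0000]
K = S⁻¹·BᵀPA = [0.6151 -0.0674; 0.0379 -0.1137]
A−BK = [-0.1169 -0.3160; -0.5361 -1.5029]
AᵀP(A−BK) = [0.2507 0.1369; 0.1369 0.4781]
P' = Q + AᵀP(A−BK) = [9.5007 1.1369; 1.1369 4.4781]
tr(P') = 13.9788


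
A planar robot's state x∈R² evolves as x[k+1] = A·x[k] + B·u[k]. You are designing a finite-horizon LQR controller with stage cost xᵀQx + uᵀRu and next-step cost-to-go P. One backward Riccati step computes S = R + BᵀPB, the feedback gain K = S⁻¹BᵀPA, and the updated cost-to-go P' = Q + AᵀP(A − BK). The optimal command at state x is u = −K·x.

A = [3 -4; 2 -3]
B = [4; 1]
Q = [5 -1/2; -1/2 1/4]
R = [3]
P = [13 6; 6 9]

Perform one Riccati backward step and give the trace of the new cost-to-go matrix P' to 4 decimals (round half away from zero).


BᵀP = [58.0000 33.0000]
S = R + BᵀPB = [3] + [265.0000] = [268.0000]
BᵀPA = [240.0000 -331.0000]
K = S⁻¹·BᵀPA = [0.8955 -1.2351]
A−BK = [-0.5821 0.9403; 1.1045 -1.7649]
AᵀP(A−BK) = [10.0746 -15.5821; -15.5821 24.1903]
P' = Q + AᵀP(A−BK) = [15.0746 -16.0821; -16.0821 24.4403]
tr(P') = 39.5149

39.5149


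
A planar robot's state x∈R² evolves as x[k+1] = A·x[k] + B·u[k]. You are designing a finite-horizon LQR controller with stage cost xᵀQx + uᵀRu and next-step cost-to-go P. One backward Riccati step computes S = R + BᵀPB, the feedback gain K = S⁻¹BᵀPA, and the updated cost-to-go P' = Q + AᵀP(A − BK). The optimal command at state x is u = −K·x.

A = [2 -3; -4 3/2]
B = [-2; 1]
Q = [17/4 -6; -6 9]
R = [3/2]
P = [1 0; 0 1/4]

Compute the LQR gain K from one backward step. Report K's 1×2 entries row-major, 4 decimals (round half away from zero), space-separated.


-0.8696 1.1087

BᵀP = [-2.0000 0.2500]
S = R + BᵀPB = [3/2] + [4.2500] = [5.7500]
BᵀPA = [-5.0000 6.3750]
K = S⁻¹·BᵀPA = [-0.8696 1.1087]
A−BK = [0.2609 -0.7826; -3.1304 0.3913]
AᵀP(A−BK) = [3.6522 -1.9565; -1.9565 2.4946]
P' = Q + AᵀP(A−BK) = [7.9022 -7.9565; -7.9565 11.4946]
tr(P') = 19.3967


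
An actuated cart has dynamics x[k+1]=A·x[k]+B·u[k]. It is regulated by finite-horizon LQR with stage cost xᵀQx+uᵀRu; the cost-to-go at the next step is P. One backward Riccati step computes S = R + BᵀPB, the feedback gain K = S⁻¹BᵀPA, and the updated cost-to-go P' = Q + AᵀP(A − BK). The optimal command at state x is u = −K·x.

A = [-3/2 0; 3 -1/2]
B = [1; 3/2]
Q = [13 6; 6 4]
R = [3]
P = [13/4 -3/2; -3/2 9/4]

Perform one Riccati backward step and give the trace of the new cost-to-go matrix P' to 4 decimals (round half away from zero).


55.9983

BᵀP = [1.0000 1.8750]
S = R + BᵀPB = [3] + [3.8125] = [6.8125]
BᵀPA = [4.1250 -0.9375]
K = S⁻¹·BᵀPA = [0.6055 -0.1376]
A−BK = [-2.1055 0.1376; 2.0917 -0.2936]
AᵀP(A−BK) = [38.5648 -3.9323; -3.9323 0.4335]
P' = Q + AᵀP(A−BK) = [51.5648 2.0677; 2.0677 4.4335]
tr(P') = 55.9983


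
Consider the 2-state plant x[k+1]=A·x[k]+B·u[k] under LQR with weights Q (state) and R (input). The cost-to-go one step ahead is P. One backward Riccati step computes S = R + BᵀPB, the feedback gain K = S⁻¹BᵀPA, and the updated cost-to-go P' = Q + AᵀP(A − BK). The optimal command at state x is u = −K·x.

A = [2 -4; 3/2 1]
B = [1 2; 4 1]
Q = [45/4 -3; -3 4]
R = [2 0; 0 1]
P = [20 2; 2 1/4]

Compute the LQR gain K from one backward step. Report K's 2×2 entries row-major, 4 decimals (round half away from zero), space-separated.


BᵀP = [28.0000 3.0000; 42.0000 4.2500]
S = R + BᵀPB = [2 0; 0 1] + [40.0000 59.0000; 59.0000 88.2500] = [42.0000 59.0000; 59.0000 89.2500]
BᵀPA = [60.5000 -109.0000; 90.3750 -163.7500]
K = S⁻¹·BᵀPA = [0.2523 -0.2505; 0.8458 -1.6692]
A−BK = [0.0561 -0.4112; -0.3551 3.6710]
AᵀP(A−BK) = [0.8575 -1.6215; -1.6215 3.6243]
P' = Q + AᵀP(A−BK) = [12.1075 -4.6215; -4.6215 7.6243]
tr(P') = 19.7318

0.2523 -0.2505 0.8458 -1.6692


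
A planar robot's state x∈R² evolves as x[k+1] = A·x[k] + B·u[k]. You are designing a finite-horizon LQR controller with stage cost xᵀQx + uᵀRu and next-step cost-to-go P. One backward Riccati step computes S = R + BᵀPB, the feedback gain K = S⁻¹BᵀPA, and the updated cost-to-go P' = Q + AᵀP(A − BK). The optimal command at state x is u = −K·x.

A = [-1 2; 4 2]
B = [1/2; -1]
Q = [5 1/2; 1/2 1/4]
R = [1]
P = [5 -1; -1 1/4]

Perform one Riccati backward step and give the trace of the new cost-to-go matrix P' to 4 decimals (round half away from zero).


BᵀP = [3.5000 -0.7500]
S = R + BᵀPB = [1] + [2.5000] = [3.5000]
BᵀPA = [-6.5000 5.5000]
K = S⁻¹·BᵀPA = [-1.8571 1.5714]
A−BK = [-0.0714 1.2143; 2.1429 3.5714]
AᵀP(A−BK) = [4.9286 -3.7857; -3.7857 4.3571]
P' = Q + AᵀP(A−BK) = [9.9286 -3.2857; -3.2857 4.6071]
tr(P') = 14.5357

14.5357


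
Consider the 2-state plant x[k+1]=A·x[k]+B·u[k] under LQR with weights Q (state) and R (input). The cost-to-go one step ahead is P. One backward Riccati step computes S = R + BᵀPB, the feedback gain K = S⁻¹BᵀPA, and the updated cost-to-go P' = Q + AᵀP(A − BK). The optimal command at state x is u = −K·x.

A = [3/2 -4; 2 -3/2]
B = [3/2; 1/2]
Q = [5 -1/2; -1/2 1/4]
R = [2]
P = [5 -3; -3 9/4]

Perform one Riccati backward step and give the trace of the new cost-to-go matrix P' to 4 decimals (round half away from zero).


BᵀP = [6.0000 -3.3750]
S = R + BᵀPB = [2] + [7.3125] = [9.3125]
BᵀPA = [2.2500 -18.9375]
K = S⁻¹·BᵀPA = [0.2416 -2.0336]
A−BK = [1.1376 -0.9497; 1.8792 -0.4832]
AᵀP(A−BK) = [1.7064 -1.4245; -1.4245 10.5520]
P' = Q + AᵀP(A−BK) = [6.7064 -1.9245; -1.9245 10.8020]
tr(P') = 17.5084

17.5084


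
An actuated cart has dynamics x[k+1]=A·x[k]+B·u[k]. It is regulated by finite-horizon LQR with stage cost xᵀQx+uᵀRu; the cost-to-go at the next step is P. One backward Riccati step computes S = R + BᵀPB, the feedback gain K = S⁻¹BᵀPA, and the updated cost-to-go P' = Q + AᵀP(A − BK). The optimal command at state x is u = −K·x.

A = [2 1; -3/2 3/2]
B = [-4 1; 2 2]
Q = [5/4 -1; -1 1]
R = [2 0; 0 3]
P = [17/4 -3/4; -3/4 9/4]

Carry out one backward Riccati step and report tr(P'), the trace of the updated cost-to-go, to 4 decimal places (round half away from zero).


4.4174

BᵀP = [-18.5000 7.5000; 2.7500 3.7500]
S = R + BᵀPB = [2 0; 0 3] + [89.0000 -3.5000; -3.5000 10.2500] = [91.0000 -3.5000; -3.5000 13.2500]
BᵀPA = [-48.2500 -7.2500; -0.1250 8.3750]
K = S⁻¹·BᵀPA = [-0.5360 -0.0559; -0.1510 0.6173]
A−BK = [0.0069 0.1590; -0.1259 0.3773]
AᵀP(A−BK) = [0.6802 -0.3089; -0.3089 1.4871]
P' = Q + AᵀP(A−BK) = [1.9302 -1.3089; -1.3089 2.4871]
tr(P') = 4.4174


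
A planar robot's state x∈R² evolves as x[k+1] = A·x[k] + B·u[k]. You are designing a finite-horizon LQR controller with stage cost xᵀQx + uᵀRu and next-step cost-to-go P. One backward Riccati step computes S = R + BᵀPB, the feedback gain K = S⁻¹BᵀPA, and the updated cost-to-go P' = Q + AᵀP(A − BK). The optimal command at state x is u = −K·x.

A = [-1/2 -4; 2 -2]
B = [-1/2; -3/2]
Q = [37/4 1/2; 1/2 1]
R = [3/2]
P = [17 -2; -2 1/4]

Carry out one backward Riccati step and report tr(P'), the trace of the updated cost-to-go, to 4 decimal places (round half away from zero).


BᵀP = [-5.5000 0.6250]
S = R + BᵀPB = [3/2] + [1.8125] = [3.3125]
BᵀPA = [4.0000 20.7500]
K = S⁻¹·BᵀPA = [1.2075 6.2642]
A−BK = [0.1038 -0.8679; 3.8113 7.3962]
AᵀP(A−BK) = [4.4198 21.9434; 21.9434 111.0189]
P' = Q + AᵀP(A−BK) = [13.6698 22.4434; 22.4434 112.0189]
tr(P') = 125.6887

125.6887


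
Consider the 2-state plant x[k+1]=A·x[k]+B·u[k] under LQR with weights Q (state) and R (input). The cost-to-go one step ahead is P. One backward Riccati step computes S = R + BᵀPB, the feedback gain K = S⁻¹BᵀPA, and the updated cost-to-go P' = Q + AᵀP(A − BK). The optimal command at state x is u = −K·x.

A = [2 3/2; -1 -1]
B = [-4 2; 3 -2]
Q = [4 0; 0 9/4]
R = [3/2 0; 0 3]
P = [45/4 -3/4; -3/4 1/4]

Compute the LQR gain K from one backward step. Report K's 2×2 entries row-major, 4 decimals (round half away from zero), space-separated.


BᵀP = [-47.2500 3.7500; 24.0000 -2.0000]
S = R + BᵀPB = [3/2 0; 0 3] + [200.2500 -102.0000; -102.0000 52.0000] = [201.7500 -102.0000; -102.0000 55.0000]
BᵀPA = [-98.2500 -74.6250; 50.0000 38.0000]
K = S⁻¹·BᵀPA = [-0.4388 -0.3299; 0.0953 0.0791]
A−BK = [0.0542 0.0222; 0.5070 0.1479]
AᵀP(A−BK) = [0.3722 0.2576; 0.2576 0.1881]
P' = Q + AᵀP(A−BK) = [4.3722 0.2576; 0.2576 2.4381]
tr(P') = 6.8103

-0.4388 -0.3299 0.0953 0.0791


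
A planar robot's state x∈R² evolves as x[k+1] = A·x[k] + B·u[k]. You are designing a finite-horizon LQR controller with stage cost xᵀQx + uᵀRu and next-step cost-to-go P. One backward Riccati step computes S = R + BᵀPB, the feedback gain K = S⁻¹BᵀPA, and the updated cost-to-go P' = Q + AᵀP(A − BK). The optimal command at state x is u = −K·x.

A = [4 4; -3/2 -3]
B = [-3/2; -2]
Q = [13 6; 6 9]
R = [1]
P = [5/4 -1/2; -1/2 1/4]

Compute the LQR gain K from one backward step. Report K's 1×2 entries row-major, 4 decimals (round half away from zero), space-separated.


BᵀP = [-0.8750 0.2500]
S = R + BᵀPB = [1] + [0.8125] = [1.8125]
BᵀPA = [-3.8750 -4.2500]
K = S⁻¹·BᵀPA = [-2.1379 -2.3448]
A−BK = [0.7931 0.4828; -5.7759 -7.6897]
AᵀP(A−BK) = [18.2780 21.0388; 21.0388 24.2845]
P' = Q + AᵀP(A−BK) = [31.2780 27.0388; 27.0388 33.2845]
tr(P') = 64.5625

-2.1379 -2.3448


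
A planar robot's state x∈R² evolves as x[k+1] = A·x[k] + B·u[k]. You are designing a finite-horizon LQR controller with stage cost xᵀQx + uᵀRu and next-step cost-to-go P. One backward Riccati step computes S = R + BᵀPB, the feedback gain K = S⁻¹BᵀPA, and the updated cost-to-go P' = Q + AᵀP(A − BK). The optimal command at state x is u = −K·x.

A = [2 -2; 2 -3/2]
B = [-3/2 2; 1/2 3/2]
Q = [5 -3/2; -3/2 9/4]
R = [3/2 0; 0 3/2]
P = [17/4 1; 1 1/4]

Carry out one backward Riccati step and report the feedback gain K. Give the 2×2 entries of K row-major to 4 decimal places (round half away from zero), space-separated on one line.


BᵀP = [-5.8750 -1.3750; 10.0000 2.3750]
S = R + BᵀPB = [3/2 0; 0 3/2] + [8.1250 -13.8125; -13.8125 23.5625] = [9.6250 -13.8125; -13.8125 25.0625]
BᵀPA = [-14.5000 13.8125; 24.7500 -23.5625]
K = S⁻¹·BᵀPA = [-0.4272 0.4107; 0.7521 -0.7138]
A−BK = [-0.1450 0.0437; 1.0854 -0.6347]
AᵀP(A−BK) = [1.1914 -1.1282; -1.1282 1.0707]
P' = Q + AᵀP(A−BK) = [6.1914 -2.6282; -2.6282 3.3207]
tr(P') = 9.5120

-0.4272 0.4107 0.7521 -0.7138


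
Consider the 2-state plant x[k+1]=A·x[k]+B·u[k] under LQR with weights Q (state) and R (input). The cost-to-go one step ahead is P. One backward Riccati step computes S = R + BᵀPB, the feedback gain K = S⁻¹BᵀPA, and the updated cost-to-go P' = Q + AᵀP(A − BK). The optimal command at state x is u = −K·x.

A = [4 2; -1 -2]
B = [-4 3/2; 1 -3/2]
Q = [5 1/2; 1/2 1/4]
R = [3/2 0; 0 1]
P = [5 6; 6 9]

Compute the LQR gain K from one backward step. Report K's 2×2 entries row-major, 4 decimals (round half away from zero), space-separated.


BᵀP = [-14.0000 -15.0000; -1.5000 -4.5000]
S = R + BᵀPB = [3/2 0; 0 1] + [41.0000 1.5000; 1.5000 4.5000] = [42.5000 1.5000; 1.5000 5.5000]
BᵀPA = [-41.0000 2.0000; -1.5000 6.0000]
K = S⁻¹·BᵀPA = [-0.9644 0.0086; -0.0097 1.0886]
A−BK = [0.1571 0.4017; -0.0502 -0.3758]
AᵀP(A−BK) = [1.4465 -0.0130; -0.0130 1.4514]
P' = Q + AᵀP(A−BK) = [6.4465 0.4870; 0.4870 1.7014]
tr(P') = 8.1479

-0.9644 0.0086 -0.0097 1.0886


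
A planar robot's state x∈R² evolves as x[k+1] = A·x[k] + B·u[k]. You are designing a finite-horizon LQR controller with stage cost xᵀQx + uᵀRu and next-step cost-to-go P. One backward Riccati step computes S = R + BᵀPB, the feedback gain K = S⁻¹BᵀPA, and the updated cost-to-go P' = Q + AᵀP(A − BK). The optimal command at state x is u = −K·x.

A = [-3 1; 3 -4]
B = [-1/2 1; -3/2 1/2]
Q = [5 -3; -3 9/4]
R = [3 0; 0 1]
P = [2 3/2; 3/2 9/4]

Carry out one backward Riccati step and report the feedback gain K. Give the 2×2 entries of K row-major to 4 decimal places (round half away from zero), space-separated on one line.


-0.5763 0.9770 -0.6788 -0.5056

BᵀP = [-3.2500 -4.1250; 2.7500 2.6250]
S = R + BᵀPB = [3 0; 0 1] + [7.8125 -5.3125; -5.3125 4.0625] = [10.8125 -5.3125; -5.3125 5.0625]
BᵀPA = [-2.6250 13.2500; -0.3750 -7.7500]
K = S⁻¹·BᵀPA = [-0.5763 0.9770; -0.6788 -0.5056]
A−BK = [-2.6093 1.9941; 2.4750 -2.2817]
AᵀP(A−BK) = [9.4826 -8.1249; -8.1249 9.1361]
P' = Q + AᵀP(A−BK) = [14.4826 -11.1249; -11.1249 11.3861]
tr(P') = 25.8687


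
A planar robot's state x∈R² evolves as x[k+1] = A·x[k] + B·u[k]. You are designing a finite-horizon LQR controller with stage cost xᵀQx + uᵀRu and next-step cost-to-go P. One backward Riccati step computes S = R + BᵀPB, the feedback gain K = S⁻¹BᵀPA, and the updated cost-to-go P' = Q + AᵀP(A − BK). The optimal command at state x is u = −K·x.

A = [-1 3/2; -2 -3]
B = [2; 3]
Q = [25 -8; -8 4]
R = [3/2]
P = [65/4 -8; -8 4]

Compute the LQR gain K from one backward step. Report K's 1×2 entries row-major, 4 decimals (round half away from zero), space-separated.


-0.0769 3.8077

BᵀP = [8.5000 -4.0000]
S = R + BᵀPB = [3/2] + [5.0000] = [6.5000]
BᵀPA = [-0.5000 24.7500]
K = S⁻¹·BᵀPA = [-0.0769 3.8077]
A−BK = [-0.8462 -6.1154; -1.7692 -14.4231]
AᵀP(A−BK) = [0.2115 1.5288; 1.5288 50.3221]
P' = Q + AᵀP(A−BK) = [25.2115 -6.4712; -6.4712 54.3221]
tr(P') = 79.5337


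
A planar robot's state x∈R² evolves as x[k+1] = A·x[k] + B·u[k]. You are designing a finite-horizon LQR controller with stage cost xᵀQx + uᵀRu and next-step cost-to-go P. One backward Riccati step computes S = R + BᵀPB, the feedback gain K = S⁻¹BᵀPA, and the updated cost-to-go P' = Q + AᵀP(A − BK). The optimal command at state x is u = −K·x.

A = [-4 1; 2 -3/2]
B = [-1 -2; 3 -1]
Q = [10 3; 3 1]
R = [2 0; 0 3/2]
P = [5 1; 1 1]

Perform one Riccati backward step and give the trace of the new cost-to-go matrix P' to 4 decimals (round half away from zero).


16.6331

BᵀP = [-2.0000 2.0000; -11.0000 -3.0000]
S = R + BᵀPB = [2 0; 0 3/2] + [8.0000 2.0000; 2.0000 25.0000] = [10.0000 2.0000; 2.0000 26.5000]
BᵀPA = [12.0000 -5.0000; 38.0000 -6.5000]
K = S⁻¹·BᵀPA = [0.9272 -0.4579; 1.3640 -0.2107]
A−BK = [-0.3448 0.1207; 0.5824 -0.3372]
AᵀP(A−BK) = [5.0421 -1.4981; -1.4981 0.5910]
P' = Q + AᵀP(A−BK) = [15.0421 1.5019; 1.5019 1.5910]
tr(P') = 16.6331


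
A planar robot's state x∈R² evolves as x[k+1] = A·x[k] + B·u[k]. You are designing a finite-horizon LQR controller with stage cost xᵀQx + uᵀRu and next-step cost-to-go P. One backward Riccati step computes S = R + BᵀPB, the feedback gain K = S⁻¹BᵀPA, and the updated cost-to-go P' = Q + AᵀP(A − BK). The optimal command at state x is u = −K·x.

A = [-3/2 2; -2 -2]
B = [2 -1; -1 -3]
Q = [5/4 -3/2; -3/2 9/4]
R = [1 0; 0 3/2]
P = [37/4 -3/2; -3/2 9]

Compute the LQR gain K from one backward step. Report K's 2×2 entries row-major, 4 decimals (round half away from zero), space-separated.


BᵀP = [20.0000 -12.0000; -4.7500 -25.5000]
S = R + BᵀPB = [1 0; 0 3/2] + [52.0000 16.0000; 16.0000 81.2500] = [53.0000 16.0000; 16.0000 82.7500]
BᵀPA = [-6.0000 64.0000; 58.1250 41.5000]
K = S⁻¹·BᵀPA = [-0.3454 1.1216; 0.7692 0.2846]
A−BK = [-0.0400 0.0414; -0.0378 -0.0245]
AᵀP(A−BK) = [1.0299 -0.0651; -0.0651 1.4038]
P' = Q + AᵀP(A−BK) = [2.2799 -1.5651; -1.5651 3.6538]
tr(P') = 5.9338

-0.3454 1.1216 0.7692 0.2846


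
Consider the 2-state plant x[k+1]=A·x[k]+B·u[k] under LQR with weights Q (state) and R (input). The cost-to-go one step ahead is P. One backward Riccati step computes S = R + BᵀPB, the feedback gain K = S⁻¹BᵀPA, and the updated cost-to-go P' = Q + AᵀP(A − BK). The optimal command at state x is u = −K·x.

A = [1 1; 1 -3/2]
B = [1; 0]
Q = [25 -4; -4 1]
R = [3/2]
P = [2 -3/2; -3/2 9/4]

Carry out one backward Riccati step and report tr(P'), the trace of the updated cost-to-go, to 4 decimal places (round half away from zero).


33.5804

BᵀP = [2.0000 -1.5000]
S = R + BᵀPB = [3/2] + [2.0000] = [3.5000]
BᵀPA = [0.5000 4.2500]
K = S⁻¹·BᵀPA = [0.1429 1.2143]
A−BK = [0.8571 -0.2143; 1.0000 -1.5000]
AᵀP(A−BK) = [1.1786 -1.2321; -1.2321 6.4018]
P' = Q + AᵀP(A−BK) = [26.1786 -5.2321; -5.2321 7.4018]
tr(P') = 33.5804


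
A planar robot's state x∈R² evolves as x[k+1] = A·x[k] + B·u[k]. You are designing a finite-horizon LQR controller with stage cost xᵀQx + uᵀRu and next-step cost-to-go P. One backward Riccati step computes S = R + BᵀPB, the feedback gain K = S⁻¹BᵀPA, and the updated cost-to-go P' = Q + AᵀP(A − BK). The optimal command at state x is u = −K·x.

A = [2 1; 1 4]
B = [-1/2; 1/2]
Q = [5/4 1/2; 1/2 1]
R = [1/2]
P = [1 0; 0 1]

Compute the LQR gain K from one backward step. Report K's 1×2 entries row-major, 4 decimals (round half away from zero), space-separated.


BᵀP = [-0.5000 0.5000]
S = R + BᵀPB = [1/2] + [0.5000] = [1.0000]
BᵀPA = [-0.5000 1.5000]
K = S⁻¹·BᵀPA = [-0.5000 1.5000]
A−BK = [1.7500 1.7500; 1.2500 3.2500]
AᵀP(A−BK) = [4.7500 6.7500; 6.7500 14.7500]
P' = Q + AᵀP(A−BK) = [6.0000 7.2500; 7.2500 15.7500]
tr(P') = 21.7500

-0.5000 1.5000


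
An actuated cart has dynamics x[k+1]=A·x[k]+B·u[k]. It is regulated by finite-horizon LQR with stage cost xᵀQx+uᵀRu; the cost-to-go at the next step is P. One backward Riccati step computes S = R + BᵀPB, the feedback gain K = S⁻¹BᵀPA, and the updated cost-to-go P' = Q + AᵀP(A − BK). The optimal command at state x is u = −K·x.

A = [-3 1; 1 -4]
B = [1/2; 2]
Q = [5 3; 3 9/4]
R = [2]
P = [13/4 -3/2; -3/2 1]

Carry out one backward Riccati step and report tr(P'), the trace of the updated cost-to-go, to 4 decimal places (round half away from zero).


59.5123

BᵀP = [-1.3750 1.2500]
S = R + BᵀPB = [2] + [1.8125] = [3.8125]
BᵀPA = [5.3750 -6.3750]
K = S⁻¹·BᵀPA = [1.4098 -1.6721]
A−BK = [-3.7049 1.8361; -1.8197 -0.6557]
AᵀP(A−BK) = [31.6721 -24.2623; -24.2623 20.5902]
P' = Q + AᵀP(A−BK) = [36.6721 -21.2623; -21.2623 22.8402]
tr(P') = 59.5123


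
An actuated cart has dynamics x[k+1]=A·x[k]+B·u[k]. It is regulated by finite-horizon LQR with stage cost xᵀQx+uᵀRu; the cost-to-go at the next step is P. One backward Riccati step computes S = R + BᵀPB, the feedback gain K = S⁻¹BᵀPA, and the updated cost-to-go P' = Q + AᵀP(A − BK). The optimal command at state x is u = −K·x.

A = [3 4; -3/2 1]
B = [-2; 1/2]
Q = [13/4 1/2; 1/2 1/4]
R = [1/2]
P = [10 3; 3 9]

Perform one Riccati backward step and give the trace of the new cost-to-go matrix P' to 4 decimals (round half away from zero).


47.4830

BᵀP = [-18.5000 -1.5000]
S = R + BᵀPB = [1/2] + [36.2500] = [36.7500]
BᵀPA = [-53.2500 -75.5000]
K = S⁻¹·BᵀPA = [-1.4490 -2.0544]
A−BK = [0.1020 -0.1088; -0.7755 2.0272]
AᵀP(A−BK) = [6.0918 -11.8980; -11.8980 37.8912]
P' = Q + AᵀP(A−BK) = [9.3418 -11.3980; -11.3980 38.1412]
tr(P') = 47.4830


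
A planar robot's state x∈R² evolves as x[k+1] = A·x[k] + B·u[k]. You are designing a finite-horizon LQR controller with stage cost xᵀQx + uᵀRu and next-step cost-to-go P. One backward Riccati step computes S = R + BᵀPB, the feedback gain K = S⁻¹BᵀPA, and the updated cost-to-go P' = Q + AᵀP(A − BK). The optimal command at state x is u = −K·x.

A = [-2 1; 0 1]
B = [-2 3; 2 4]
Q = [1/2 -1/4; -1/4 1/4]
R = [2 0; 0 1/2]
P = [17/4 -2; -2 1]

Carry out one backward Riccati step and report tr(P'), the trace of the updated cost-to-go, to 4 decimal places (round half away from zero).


BᵀP = [-12.5000 6.0000; 4.7500 -2.0000]
S = R + BᵀPB = [2 0; 0 1/2] + [37.0000 -13.5000; -13.5000 6.2500] = [39.0000 -13.5000; -13.5000 6.7500]
BᵀPA = [25.0000 -6.5000; -9.5000 2.7500]
K = S⁻¹·BᵀPA = [0.5000 -0.0833; -0.4074 0.2407]
A−BK = [0.2222 0.1111; 0.6296 0.2037]
AᵀP(A−BK) = [0.6296 -0.1296; -0.1296 0.0463]
P' = Q + AᵀP(A−BK) = [1.1296 -0.3796; -0.3796 0.2963]
tr(P') = 1.4259

1.4259


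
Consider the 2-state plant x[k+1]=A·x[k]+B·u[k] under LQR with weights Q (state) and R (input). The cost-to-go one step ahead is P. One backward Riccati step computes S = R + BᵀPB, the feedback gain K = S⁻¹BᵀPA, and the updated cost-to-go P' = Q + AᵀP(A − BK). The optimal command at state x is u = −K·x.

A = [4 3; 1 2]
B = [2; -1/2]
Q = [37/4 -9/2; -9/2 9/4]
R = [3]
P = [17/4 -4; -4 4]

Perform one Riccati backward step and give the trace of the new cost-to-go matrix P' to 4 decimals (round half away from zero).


BᵀP = [10.5000 -10.0000]
S = R + BᵀPB = [3] + [26.0000] = [29.0000]
BᵀPA = [32.0000 11.5000]
K = S⁻¹·BᵀPA = [1.1034 0.3966]
A−BK = [1.7931 2.2069; 1.5517 2.1983]
AᵀP(A−BK) = [4.6897 2.3103; 2.3103 1.6897]
P' = Q + AᵀP(A−BK) = [13.9397 -2.1897; -2.1897 3.9397]
tr(P') = 17.8793

17.8793


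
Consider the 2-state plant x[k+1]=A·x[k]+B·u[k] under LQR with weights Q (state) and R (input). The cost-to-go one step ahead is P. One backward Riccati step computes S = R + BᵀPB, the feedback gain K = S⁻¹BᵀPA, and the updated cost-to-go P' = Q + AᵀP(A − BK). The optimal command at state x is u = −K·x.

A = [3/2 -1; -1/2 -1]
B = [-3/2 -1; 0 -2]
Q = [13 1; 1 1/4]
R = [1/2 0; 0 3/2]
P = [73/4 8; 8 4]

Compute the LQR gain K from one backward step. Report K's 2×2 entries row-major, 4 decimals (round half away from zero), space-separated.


BᵀP = [-27.3750 -12.0000; -34.2500 -16.0000]
S = R + BᵀPB = [1/2 0; 0 3/2] + [41.0625 51.3750; 51.3750 66.2500] = [41.5625 51.3750; 51.3750 67.7500]
BᵀPA = [-35.0625 39.3750; -43.3750 50.2500]
K = S⁻¹·BᵀPA = [-0.8335 0.4877; -0.0081 0.3719]
A−BK = [0.2415 0.1034; -0.5163 -0.2562]
AᵀP(A−BK) = [0.4832 -0.1450; -0.1450 0.3602]
P' = Q + AᵀP(A−BK) = [13.4832 0.8550; 0.8550 0.6102]
tr(P') = 14.0934

-0.8335 0.4877 -0.0081 0.3719


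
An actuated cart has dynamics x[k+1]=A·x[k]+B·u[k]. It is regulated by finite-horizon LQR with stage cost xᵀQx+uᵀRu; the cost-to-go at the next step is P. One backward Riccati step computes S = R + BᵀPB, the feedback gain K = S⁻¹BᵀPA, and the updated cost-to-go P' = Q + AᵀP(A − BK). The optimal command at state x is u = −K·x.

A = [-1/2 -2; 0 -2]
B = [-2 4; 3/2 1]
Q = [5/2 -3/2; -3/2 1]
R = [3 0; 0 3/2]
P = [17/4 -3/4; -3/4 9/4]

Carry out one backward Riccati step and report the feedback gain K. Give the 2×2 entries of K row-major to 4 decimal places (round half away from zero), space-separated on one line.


BᵀP = [-9.6250 4.8750; 16.2500 -0.7500]
S = R + BᵀPB = [3 0; 0 3/2] + [26.5625 -33.6250; -33.6250 64.2500] = [29.5625 -33.6250; -33.6250 65.7500]
BᵀPA = [4.8125 9.5000; -8.1250 -31.0000]
K = S⁻¹·BᵀPA = [0.0532 -0.5138; -0.0964 -0.7342]
A−BK = [-0.0081 -0.0906; 0.0167 -0.4951]
AᵀP(A−BK) = [0.0235 0.0069; 0.0069 2.1197]
P' = Q + AᵀP(A−BK) = [2.5235 -1.4931; -1.4931 3.1197]
tr(P') = 5.6432

0.0532 -0.5138 -0.0964 -0.7342


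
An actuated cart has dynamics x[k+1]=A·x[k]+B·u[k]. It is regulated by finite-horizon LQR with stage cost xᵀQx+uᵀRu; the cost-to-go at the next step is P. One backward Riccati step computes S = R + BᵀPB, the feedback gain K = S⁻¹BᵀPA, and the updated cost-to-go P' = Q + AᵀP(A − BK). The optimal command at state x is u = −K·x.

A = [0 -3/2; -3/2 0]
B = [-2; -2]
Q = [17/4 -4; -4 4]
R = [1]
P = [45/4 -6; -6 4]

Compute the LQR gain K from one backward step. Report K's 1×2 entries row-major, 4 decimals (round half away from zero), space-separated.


-0.4286 1.1250

BᵀP = [-10.5000 4.0000]
S = R + BᵀPB = [1] + [13.0000] = [14.0000]
BᵀPA = [-6.0000 15.7500]
K = S⁻¹·BᵀPA = [-0.4286 1.1250]
A−BK = [-0.8571 0.7500; -2.3571 2.2500]
AᵀP(A−BK) = [6.4286 -6.7500; -6.7500 7.5938]
P' = Q + AᵀP(A−BK) = [10.6786 -10.7500; -10.7500 11.5938]
tr(P') = 22.2723


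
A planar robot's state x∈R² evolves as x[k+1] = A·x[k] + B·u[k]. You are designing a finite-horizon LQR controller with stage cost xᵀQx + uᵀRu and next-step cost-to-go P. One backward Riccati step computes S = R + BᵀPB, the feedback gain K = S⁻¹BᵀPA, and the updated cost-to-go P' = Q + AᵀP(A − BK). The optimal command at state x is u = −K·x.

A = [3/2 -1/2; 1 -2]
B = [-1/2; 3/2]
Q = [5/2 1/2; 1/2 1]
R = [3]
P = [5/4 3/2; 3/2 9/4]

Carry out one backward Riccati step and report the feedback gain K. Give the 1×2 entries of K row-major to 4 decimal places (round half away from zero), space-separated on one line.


0.8265 -0.9898

BᵀP = [1.6250 2.6250]
S = R + BᵀPB = [3] + [3.1250] = [6.1250]
BᵀPA = [5.0625 -6.0625]
K = S⁻¹·BᵀPA = [0.8265 -0.9898]
A−BK = [1.9133 -0.9949; -0.2398 -0.5153]
AᵀP(A−BK) = [5.3782 -5.6767; -5.6767 6.3119]
P' = Q + AᵀP(A−BK) = [7.8782 -5.1767; -5.1767 7.3119]
tr(P') = 15.1901


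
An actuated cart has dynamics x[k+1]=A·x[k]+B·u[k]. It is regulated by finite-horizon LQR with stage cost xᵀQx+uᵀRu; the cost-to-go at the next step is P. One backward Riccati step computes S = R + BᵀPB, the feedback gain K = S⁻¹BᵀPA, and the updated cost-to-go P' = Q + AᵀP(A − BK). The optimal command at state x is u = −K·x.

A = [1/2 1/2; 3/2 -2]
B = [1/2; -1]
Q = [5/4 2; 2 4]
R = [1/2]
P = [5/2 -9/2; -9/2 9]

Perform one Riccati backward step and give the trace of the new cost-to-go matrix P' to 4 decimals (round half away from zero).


7.5716

BᵀP = [5.7500 -11.2500]
S = R + BᵀPB = [1/2] + [14.1250] = [14.6250]
BᵀPA = [-14.0000 25.3750]
K = S⁻¹·BᵀPA = [-0.9573 1.7350]
A−BK = [0.9786 -0.3675; 0.5427 -0.2650]
AᵀP(A−BK) = [0.7233 -0.9594; -0.9594 1.5983]
P' = Q + AᵀP(A−BK) = [1.9733 1.0406; 1.0406 5.5983]
tr(P') = 7.5716


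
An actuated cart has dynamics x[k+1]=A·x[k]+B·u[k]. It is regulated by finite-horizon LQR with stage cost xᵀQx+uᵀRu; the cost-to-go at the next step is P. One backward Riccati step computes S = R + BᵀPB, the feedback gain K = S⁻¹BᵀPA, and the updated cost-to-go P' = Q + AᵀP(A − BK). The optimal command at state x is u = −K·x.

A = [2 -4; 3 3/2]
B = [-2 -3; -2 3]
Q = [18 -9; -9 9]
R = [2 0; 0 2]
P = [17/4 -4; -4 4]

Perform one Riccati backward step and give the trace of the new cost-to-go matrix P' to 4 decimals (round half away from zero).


BᵀP = [-0.5000 0.0000; -24.7500 24.0000]
S = R + BᵀPB = [2 0; 0 2] + [1.0000 1.5000; 1.5000 146.2500] = [3.0000 1.5000; 1.5000 148.2500]
BᵀPA = [-1.0000 2.0000; 22.5000 135.0000]
K = S⁻¹·BᵀPA = [-0.4113 0.2124; 0.1559 0.9085]
A−BK = [1.6452 -0.8497; 1.7096 -0.8006]
AᵀP(A−BK) = [1.0802 -0.2282; -0.2282 1.9311]
P' = Q + AᵀP(A−BK) = [19.0802 -9.2282; -9.2282 10.9311]
tr(P') = 30.0113

30.0113


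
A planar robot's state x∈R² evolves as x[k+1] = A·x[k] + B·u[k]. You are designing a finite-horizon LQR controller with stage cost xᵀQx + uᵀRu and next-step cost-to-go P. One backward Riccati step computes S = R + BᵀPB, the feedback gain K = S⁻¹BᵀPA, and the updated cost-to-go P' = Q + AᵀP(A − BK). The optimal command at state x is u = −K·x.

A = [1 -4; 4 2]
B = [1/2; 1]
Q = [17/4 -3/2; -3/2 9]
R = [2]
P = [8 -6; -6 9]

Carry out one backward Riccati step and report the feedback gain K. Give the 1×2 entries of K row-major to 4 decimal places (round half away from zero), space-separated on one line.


BᵀP = [-2.0000 6.0000]
S = R + BᵀPB = [2] + [5.0000] = [7.0000]
BᵀPA = [22.0000 20.0000]
K = S⁻¹·BᵀPA = [3.1429 2.8571]
A−BK = [-0.5714 -5.4286; 0.8571 -0.8571]
AᵀP(A−BK) = [34.8571 61.1429; 61.1429 202.8571]
P' = Q + AᵀP(A−BK) = [39.1071 59.6429; 59.6429 211.8571]
tr(P') = 250.9643

3.1429 2.8571


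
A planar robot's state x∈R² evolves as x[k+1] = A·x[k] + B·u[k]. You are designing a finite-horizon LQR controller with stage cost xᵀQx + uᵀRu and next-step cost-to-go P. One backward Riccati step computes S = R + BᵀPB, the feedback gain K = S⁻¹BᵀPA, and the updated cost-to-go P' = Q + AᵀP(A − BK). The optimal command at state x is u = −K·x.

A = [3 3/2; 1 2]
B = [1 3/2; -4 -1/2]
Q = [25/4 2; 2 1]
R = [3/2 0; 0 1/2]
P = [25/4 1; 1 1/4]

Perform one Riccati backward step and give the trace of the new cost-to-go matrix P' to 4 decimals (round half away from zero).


BᵀP = [2.2500 0.0000; 8.8750 1.3750]
S = R + BᵀPB = [3/2 0; 0 1/2] + [2.2500 3.3750; 3.3750 12.6250] = [3.7500 3.3750; 3.3750 13.1250]
BᵀPA = [6.7500 3.3750; 28.0000 16.0625]
K = S⁻¹·BᵀPA = [-0.1561 -0.2621; 2.1735 1.2912]
A−BK = [-0.1041 -0.1747; 1.4622 1.5973]
AᵀP(A−BK) = [2.6964 1.7404; 1.7404 1.2071]
P' = Q + AᵀP(A−BK) = [8.9464 3.7404; 3.7404 2.2071]
tr(P') = 11.1535

11.1535


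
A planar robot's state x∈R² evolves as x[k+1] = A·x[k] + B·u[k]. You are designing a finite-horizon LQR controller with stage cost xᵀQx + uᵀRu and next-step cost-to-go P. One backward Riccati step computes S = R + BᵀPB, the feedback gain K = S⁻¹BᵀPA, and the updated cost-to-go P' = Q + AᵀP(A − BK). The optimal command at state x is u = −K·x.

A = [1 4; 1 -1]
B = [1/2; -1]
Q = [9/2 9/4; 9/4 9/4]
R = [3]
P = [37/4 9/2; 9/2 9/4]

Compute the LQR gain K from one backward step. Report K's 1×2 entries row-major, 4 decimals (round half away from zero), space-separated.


0.0408 0.1633

BᵀP = [0.1250 0.0000]
S = R + BᵀPB = [3] + [0.0625] = [3.0625]
BᵀPA = [0.1250 0.5000]
K = S⁻¹·BᵀPA = [0.0408 0.1633]
A−BK = [0.9796 3.9184; 1.0408 -0.8367]
AᵀP(A−BK) = [20.4949 48.2296; 48.2296 114.1684]
P' = Q + AᵀP(A−BK) = [24.9949 50.4796; 50.4796 116.4184]
tr(P') = 141.4133


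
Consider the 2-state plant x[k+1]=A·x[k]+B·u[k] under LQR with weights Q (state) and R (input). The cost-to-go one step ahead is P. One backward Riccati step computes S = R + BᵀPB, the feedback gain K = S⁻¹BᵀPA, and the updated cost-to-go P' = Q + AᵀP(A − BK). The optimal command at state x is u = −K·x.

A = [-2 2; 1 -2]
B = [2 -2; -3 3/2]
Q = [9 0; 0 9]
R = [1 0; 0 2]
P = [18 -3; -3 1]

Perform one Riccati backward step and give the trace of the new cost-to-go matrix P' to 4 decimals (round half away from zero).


BᵀP = [45.0000 -9.0000; -40.5000 7.5000]
S = R + BᵀPB = [1 0; 0 2] + [117.0000 -103.5000; -103.5000 92.2500] = [118.0000 -103.5000; -103.5000 94.2500]
BᵀPA = [-99.0000 108.0000; 88.5000 -96.0000]
K = S⁻¹·BᵀPA = [-0.4178 0.5938; 0.4801 -0.3665]
A−BK = [-0.2040 0.0794; -0.9737 0.3311]
AᵀP(A−BK) = [1.1411 -0.7795; -0.7795 0.6866]
P' = Q + AᵀP(A−BK) = [10.1411 -0.7795; -0.7795 9.6866]
tr(P') = 19.8277

19.8277


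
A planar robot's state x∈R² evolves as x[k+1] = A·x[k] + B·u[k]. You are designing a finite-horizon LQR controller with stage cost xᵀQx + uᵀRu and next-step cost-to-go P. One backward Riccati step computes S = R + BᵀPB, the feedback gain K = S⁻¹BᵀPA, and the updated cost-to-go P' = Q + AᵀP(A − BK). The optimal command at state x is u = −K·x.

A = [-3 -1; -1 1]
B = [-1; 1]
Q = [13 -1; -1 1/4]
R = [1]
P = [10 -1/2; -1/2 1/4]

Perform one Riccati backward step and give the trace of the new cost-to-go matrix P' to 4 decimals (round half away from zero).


BᵀP = [-10.5000 0.7500]
S = R + BᵀPB = [1] + [11.2500] = [12.2500]
BᵀPA = [30.7500 11.2500]
K = S⁻¹·BᵀPA = [2.5102 0.9184]
A−BK = [-0.4898 -0.0816; -3.5102 0.0816]
AᵀP(A−BK) = [10.0612 2.5102; 2.5102 0.9184]
P' = Q + AᵀP(A−BK) = [23.0612 1.5102; 1.5102 1.1684]
tr(P') = 24.2296

24.2296
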